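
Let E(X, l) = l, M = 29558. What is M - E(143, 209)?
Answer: 29349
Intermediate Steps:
M - E(143, 209) = 29558 - 1*209 = 29558 - 209 = 29349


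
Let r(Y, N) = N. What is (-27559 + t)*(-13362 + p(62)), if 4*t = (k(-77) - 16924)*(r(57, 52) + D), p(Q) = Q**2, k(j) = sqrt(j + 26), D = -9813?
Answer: -392819586176 + 46452599*I*sqrt(51)/2 ≈ -3.9282e+11 + 1.6587e+8*I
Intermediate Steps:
k(j) = sqrt(26 + j)
t = 41298791 - 9761*I*sqrt(51)/4 (t = ((sqrt(26 - 77) - 16924)*(52 - 9813))/4 = ((sqrt(-51) - 16924)*(-9761))/4 = ((I*sqrt(51) - 16924)*(-9761))/4 = ((-16924 + I*sqrt(51))*(-9761))/4 = (165195164 - 9761*I*sqrt(51))/4 = 41298791 - 9761*I*sqrt(51)/4 ≈ 4.1299e+7 - 17427.0*I)
(-27559 + t)*(-13362 + p(62)) = (-27559 + (41298791 - 9761*I*sqrt(51)/4))*(-13362 + 62**2) = (41271232 - 9761*I*sqrt(51)/4)*(-13362 + 3844) = (41271232 - 9761*I*sqrt(51)/4)*(-9518) = -392819586176 + 46452599*I*sqrt(51)/2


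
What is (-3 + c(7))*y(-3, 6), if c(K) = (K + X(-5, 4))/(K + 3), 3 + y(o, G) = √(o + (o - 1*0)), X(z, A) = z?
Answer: 42/5 - 14*I*√6/5 ≈ 8.4 - 6.8586*I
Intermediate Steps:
y(o, G) = -3 + √2*√o (y(o, G) = -3 + √(o + (o - 1*0)) = -3 + √(o + (o + 0)) = -3 + √(o + o) = -3 + √(2*o) = -3 + √2*√o)
c(K) = (-5 + K)/(3 + K) (c(K) = (K - 5)/(K + 3) = (-5 + K)/(3 + K))
(-3 + c(7))*y(-3, 6) = (-3 + (-5 + 7)/(3 + 7))*(-3 + √2*√(-3)) = (-3 + 2/10)*(-3 + √2*(I*√3)) = (-3 + (⅒)*2)*(-3 + I*√6) = (-3 + ⅕)*(-3 + I*√6) = -14*(-3 + I*√6)/5 = 42/5 - 14*I*√6/5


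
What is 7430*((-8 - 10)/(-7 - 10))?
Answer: 133740/17 ≈ 7867.1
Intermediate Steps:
7430*((-8 - 10)/(-7 - 10)) = 7430*(-18/(-17)) = 7430*(-18*(-1/17)) = 7430*(18/17) = 133740/17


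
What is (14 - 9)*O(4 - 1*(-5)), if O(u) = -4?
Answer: -20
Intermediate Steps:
(14 - 9)*O(4 - 1*(-5)) = (14 - 9)*(-4) = 5*(-4) = -20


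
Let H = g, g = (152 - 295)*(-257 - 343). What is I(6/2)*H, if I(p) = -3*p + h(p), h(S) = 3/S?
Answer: -686400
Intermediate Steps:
g = 85800 (g = -143*(-600) = 85800)
I(p) = -3*p + 3/p
H = 85800
I(6/2)*H = (-18/2 + 3/((6/2)))*85800 = (-18/2 + 3/((6*(½))))*85800 = (-3*3 + 3/3)*85800 = (-9 + 3*(⅓))*85800 = (-9 + 1)*85800 = -8*85800 = -686400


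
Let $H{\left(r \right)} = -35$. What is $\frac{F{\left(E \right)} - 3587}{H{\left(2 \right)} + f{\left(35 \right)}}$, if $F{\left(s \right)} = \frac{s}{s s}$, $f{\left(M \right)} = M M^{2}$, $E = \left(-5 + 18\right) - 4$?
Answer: $- \frac{16141}{192780} \approx -0.083728$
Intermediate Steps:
$E = 9$ ($E = 13 - 4 = 9$)
$f{\left(M \right)} = M^{3}$
$F{\left(s \right)} = \frac{1}{s}$ ($F{\left(s \right)} = \frac{s}{s^{2}} = \frac{1}{s}$)
$\frac{F{\left(E \right)} - 3587}{H{\left(2 \right)} + f{\left(35 \right)}} = \frac{\frac{1}{9} - 3587}{-35 + 35^{3}} = \frac{\frac{1}{9} - 3587}{-35 + 42875} = - \frac{32282}{9 \cdot 42840} = \left(- \frac{32282}{9}\right) \frac{1}{42840} = - \frac{16141}{192780}$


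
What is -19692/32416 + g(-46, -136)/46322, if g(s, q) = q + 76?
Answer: -114264723/187696744 ≈ -0.60877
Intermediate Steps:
g(s, q) = 76 + q
-19692/32416 + g(-46, -136)/46322 = -19692/32416 + (76 - 136)/46322 = -19692*1/32416 - 60*1/46322 = -4923/8104 - 30/23161 = -114264723/187696744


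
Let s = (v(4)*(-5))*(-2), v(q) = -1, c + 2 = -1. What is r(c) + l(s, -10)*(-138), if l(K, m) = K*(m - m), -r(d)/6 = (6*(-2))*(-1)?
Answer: -72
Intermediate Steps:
c = -3 (c = -2 - 1 = -3)
r(d) = -72 (r(d) = -6*6*(-2)*(-1) = -(-72)*(-1) = -6*12 = -72)
s = -10 (s = -1*(-5)*(-2) = 5*(-2) = -10)
l(K, m) = 0 (l(K, m) = K*0 = 0)
r(c) + l(s, -10)*(-138) = -72 + 0*(-138) = -72 + 0 = -72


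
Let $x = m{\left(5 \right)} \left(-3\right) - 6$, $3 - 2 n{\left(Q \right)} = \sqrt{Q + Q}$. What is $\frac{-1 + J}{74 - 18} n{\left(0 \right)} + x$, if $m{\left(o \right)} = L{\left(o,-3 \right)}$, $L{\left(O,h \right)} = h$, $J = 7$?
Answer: $\frac{177}{56} \approx 3.1607$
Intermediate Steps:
$m{\left(o \right)} = -3$
$n{\left(Q \right)} = \frac{3}{2} - \frac{\sqrt{2} \sqrt{Q}}{2}$ ($n{\left(Q \right)} = \frac{3}{2} - \frac{\sqrt{Q + Q}}{2} = \frac{3}{2} - \frac{\sqrt{2 Q}}{2} = \frac{3}{2} - \frac{\sqrt{2} \sqrt{Q}}{2}$)
$x = 3$ ($x = \left(-3\right) \left(-3\right) - 6 = 9 - 6 = 3$)
$\frac{-1 + J}{74 - 18} n{\left(0 \right)} + x = \frac{-1 + 7}{74 - 18} \left(\frac{3}{2} - \frac{\sqrt{2} \sqrt{0}}{2}\right) + 3 = \frac{6}{56} \left(\frac{3}{2} - \frac{1}{2} \sqrt{2} \cdot 0\right) + 3 = 6 \cdot \frac{1}{56} \left(\frac{3}{2} + 0\right) + 3 = \frac{3}{28} \cdot \frac{3}{2} + 3 = \frac{9}{56} + 3 = \frac{177}{56}$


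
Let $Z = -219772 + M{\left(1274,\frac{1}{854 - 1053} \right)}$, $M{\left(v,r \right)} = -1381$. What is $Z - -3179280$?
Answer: $2958127$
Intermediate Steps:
$Z = -221153$ ($Z = -219772 - 1381 = -221153$)
$Z - -3179280 = -221153 - -3179280 = -221153 + 3179280 = 2958127$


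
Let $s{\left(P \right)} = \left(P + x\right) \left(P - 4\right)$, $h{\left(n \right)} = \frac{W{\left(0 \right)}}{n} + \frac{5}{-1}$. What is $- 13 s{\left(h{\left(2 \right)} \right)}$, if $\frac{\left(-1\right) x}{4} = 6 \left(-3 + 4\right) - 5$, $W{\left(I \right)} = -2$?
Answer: $-1300$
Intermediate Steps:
$x = -4$ ($x = - 4 \left(6 \left(-3 + 4\right) - 5\right) = - 4 \left(6 \cdot 1 - 5\right) = - 4 \left(6 - 5\right) = \left(-4\right) 1 = -4$)
$h{\left(n \right)} = -5 - \frac{2}{n}$ ($h{\left(n \right)} = - \frac{2}{n} + \frac{5}{-1} = - \frac{2}{n} + 5 \left(-1\right) = - \frac{2}{n} - 5 = -5 - \frac{2}{n}$)
$s{\left(P \right)} = \left(-4 + P\right)^{2}$ ($s{\left(P \right)} = \left(P - 4\right) \left(P - 4\right) = \left(-4 + P\right) \left(-4 + P\right) = \left(-4 + P\right)^{2}$)
$- 13 s{\left(h{\left(2 \right)} \right)} = - 13 \left(16 + \left(-5 - \frac{2}{2}\right)^{2} - 8 \left(-5 - \frac{2}{2}\right)\right) = - 13 \left(16 + \left(-5 - 1\right)^{2} - 8 \left(-5 - 1\right)\right) = - 13 \left(16 + \left(-6\right)^{2} - -48\right) = - 13 \left(16 + 36 + 48\right) = \left(-13\right) 100 = -1300$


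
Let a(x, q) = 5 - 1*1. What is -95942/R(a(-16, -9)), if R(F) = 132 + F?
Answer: -47971/68 ≈ -705.46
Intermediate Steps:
a(x, q) = 4 (a(x, q) = 5 - 1 = 4)
-95942/R(a(-16, -9)) = -95942/(132 + 4) = -95942/136 = -95942*1/136 = -47971/68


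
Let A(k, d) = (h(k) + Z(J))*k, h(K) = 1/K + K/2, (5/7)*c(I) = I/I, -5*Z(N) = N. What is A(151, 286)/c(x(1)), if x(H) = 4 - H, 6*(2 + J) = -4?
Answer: 344461/42 ≈ 8201.5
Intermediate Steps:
J = -8/3 (J = -2 + (1/6)*(-4) = -2 - 2/3 = -8/3 ≈ -2.6667)
Z(N) = -N/5
c(I) = 7/5 (c(I) = 7*(I/I)/5 = (7/5)*1 = 7/5)
h(K) = 1/K + K/2 (h(K) = 1/K + K*(1/2) = 1/K + K/2)
A(k, d) = k*(8/15 + 1/k + k/2) (A(k, d) = ((1/k + k/2) - 1/5*(-8/3))*k = ((1/k + k/2) + 8/15)*k = (8/15 + 1/k + k/2)*k = k*(8/15 + 1/k + k/2))
A(151, 286)/c(x(1)) = (1 + (1/30)*151*(16 + 15*151))/(7/5) = (1 + (1/30)*151*(16 + 2265))*(5/7) = (1 + (1/30)*151*2281)*(5/7) = (1 + 344431/30)*(5/7) = (344461/30)*(5/7) = 344461/42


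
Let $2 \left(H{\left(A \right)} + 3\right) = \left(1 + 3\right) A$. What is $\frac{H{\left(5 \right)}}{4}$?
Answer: $\frac{7}{4} \approx 1.75$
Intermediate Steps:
$H{\left(A \right)} = -3 + 2 A$ ($H{\left(A \right)} = -3 + \frac{\left(1 + 3\right) A}{2} = -3 + \frac{4 A}{2} = -3 + 2 A$)
$\frac{H{\left(5 \right)}}{4} = \frac{-3 + 2 \cdot 5}{4} = \frac{-3 + 10}{4} = \frac{1}{4} \cdot 7 = \frac{7}{4}$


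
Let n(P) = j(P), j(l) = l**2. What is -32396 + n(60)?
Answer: -28796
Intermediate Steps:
n(P) = P**2
-32396 + n(60) = -32396 + 60**2 = -32396 + 3600 = -28796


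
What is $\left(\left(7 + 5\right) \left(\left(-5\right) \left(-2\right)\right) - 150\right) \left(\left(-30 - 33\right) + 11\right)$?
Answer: $1560$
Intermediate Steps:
$\left(\left(7 + 5\right) \left(\left(-5\right) \left(-2\right)\right) - 150\right) \left(\left(-30 - 33\right) + 11\right) = \left(12 \cdot 10 - 150\right) \left(-63 + 11\right) = \left(120 - 150\right) \left(-52\right) = \left(-30\right) \left(-52\right) = 1560$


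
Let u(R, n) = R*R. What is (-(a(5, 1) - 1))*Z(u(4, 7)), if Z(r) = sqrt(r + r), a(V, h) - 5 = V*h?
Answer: -36*sqrt(2) ≈ -50.912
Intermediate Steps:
u(R, n) = R**2
a(V, h) = 5 + V*h
Z(r) = sqrt(2)*sqrt(r) (Z(r) = sqrt(2*r) = sqrt(2)*sqrt(r))
(-(a(5, 1) - 1))*Z(u(4, 7)) = (-((5 + 5*1) - 1))*(sqrt(2)*sqrt(4**2)) = (-((5 + 5) - 1))*(sqrt(2)*sqrt(16)) = (-(10 - 1))*(sqrt(2)*4) = (-1*9)*(4*sqrt(2)) = -36*sqrt(2)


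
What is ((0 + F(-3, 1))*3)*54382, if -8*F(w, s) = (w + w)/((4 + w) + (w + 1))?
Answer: -244719/2 ≈ -1.2236e+5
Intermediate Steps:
F(w, s) = -w/(4*(5 + 2*w)) (F(w, s) = -(w + w)/(8*((4 + w) + (w + 1))) = -2*w/(8*((4 + w) + (1 + w))) = -2*w/(8*(5 + 2*w)) = -w/(4*(5 + 2*w)))
((0 + F(-3, 1))*3)*54382 = ((0 - 1*(-3)/(20 + 8*(-3)))*3)*54382 = ((0 - 1*(-3)/(20 - 24))*3)*54382 = ((0 - 1*(-3)/(-4))*3)*54382 = ((0 - 1*(-3)*(-¼))*3)*54382 = ((0 - ¾)*3)*54382 = -¾*3*54382 = -9/4*54382 = -244719/2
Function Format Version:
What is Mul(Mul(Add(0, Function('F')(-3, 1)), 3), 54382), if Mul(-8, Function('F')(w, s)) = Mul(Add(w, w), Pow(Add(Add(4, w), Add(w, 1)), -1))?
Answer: Rational(-244719, 2) ≈ -1.2236e+5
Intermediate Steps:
Function('F')(w, s) = Mul(Rational(-1, 4), w, Pow(Add(5, Mul(2, w)), -1)) (Function('F')(w, s) = Mul(Rational(-1, 8), Mul(Add(w, w), Pow(Add(Add(4, w), Add(w, 1)), -1))) = Mul(Rational(-1, 8), Mul(Mul(2, w), Pow(Add(Add(4, w), Add(1, w)), -1))) = Mul(Rational(-1, 8), Mul(Mul(2, w), Pow(Add(5, Mul(2, w)), -1))) = Mul(Rational(-1, 8), Mul(2, w, Pow(Add(5, Mul(2, w)), -1))) = Mul(Rational(-1, 4), w, Pow(Add(5, Mul(2, w)), -1)))
Mul(Mul(Add(0, Function('F')(-3, 1)), 3), 54382) = Mul(Mul(Add(0, Mul(-1, -3, Pow(Add(20, Mul(8, -3)), -1))), 3), 54382) = Mul(Mul(Add(0, Mul(-1, -3, Pow(Add(20, -24), -1))), 3), 54382) = Mul(Mul(Add(0, Mul(-1, -3, Pow(-4, -1))), 3), 54382) = Mul(Mul(Add(0, Mul(-1, -3, Rational(-1, 4))), 3), 54382) = Mul(Mul(Add(0, Rational(-3, 4)), 3), 54382) = Mul(Mul(Rational(-3, 4), 3), 54382) = Mul(Rational(-9, 4), 54382) = Rational(-244719, 2)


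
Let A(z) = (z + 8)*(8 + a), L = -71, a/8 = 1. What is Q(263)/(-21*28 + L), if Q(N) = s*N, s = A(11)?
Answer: -79952/659 ≈ -121.32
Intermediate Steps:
a = 8 (a = 8*1 = 8)
A(z) = 128 + 16*z (A(z) = (z + 8)*(8 + 8) = (8 + z)*16 = 128 + 16*z)
s = 304 (s = 128 + 16*11 = 128 + 176 = 304)
Q(N) = 304*N
Q(263)/(-21*28 + L) = (304*263)/(-21*28 - 71) = 79952/(-588 - 71) = 79952/(-659) = 79952*(-1/659) = -79952/659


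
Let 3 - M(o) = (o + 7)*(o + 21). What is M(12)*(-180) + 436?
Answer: 112756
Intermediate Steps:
M(o) = 3 - (7 + o)*(21 + o) (M(o) = 3 - (o + 7)*(o + 21) = 3 - (7 + o)*(21 + o))
M(12)*(-180) + 436 = (-144 - 1*12**2 - 28*12)*(-180) + 436 = (-144 - 1*144 - 336)*(-180) + 436 = (-144 - 144 - 336)*(-180) + 436 = -624*(-180) + 436 = 112320 + 436 = 112756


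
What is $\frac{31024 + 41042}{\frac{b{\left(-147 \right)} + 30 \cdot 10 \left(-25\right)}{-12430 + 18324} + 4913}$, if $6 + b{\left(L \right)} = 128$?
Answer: $\frac{5056631}{344641} \approx 14.672$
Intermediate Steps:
$b{\left(L \right)} = 122$ ($b{\left(L \right)} = -6 + 128 = 122$)
$\frac{31024 + 41042}{\frac{b{\left(-147 \right)} + 30 \cdot 10 \left(-25\right)}{-12430 + 18324} + 4913} = \frac{31024 + 41042}{\frac{122 + 30 \cdot 10 \left(-25\right)}{-12430 + 18324} + 4913} = \frac{72066}{\frac{122 + 300 \left(-25\right)}{5894} + 4913} = \frac{72066}{\left(122 - 7500\right) \frac{1}{5894} + 4913} = \frac{72066}{\left(-7378\right) \frac{1}{5894} + 4913} = \frac{72066}{- \frac{527}{421} + 4913} = \frac{72066}{\frac{2067846}{421}} = 72066 \cdot \frac{421}{2067846} = \frac{5056631}{344641}$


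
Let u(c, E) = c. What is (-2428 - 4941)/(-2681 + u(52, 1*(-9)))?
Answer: 7369/2629 ≈ 2.8030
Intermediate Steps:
(-2428 - 4941)/(-2681 + u(52, 1*(-9))) = (-2428 - 4941)/(-2681 + 52) = -7369/(-2629) = -7369*(-1/2629) = 7369/2629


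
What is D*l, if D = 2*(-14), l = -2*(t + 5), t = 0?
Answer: 280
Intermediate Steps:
l = -10 (l = -2*(0 + 5) = -2*5 = -10)
D = -28
D*l = -28*(-10) = 280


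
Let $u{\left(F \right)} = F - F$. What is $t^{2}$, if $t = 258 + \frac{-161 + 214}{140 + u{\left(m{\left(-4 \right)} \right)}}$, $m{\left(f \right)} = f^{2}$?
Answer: $\frac{1308485929}{19600} \approx 66760.0$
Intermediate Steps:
$u{\left(F \right)} = 0$
$t = \frac{36173}{140}$ ($t = 258 + \frac{-161 + 214}{140 + 0} = 258 + \frac{53}{140} = \frac{36173}{140} \approx 258.38$)
$t^{2} = \left(\frac{36173}{140}\right)^{2} = \frac{1308485929}{19600}$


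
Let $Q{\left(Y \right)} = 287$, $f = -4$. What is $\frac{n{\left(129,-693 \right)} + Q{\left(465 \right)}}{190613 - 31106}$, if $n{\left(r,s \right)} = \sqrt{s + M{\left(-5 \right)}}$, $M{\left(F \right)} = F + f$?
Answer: $\frac{287}{159507} + \frac{i \sqrt{78}}{53169} \approx 0.0017993 + 0.00016611 i$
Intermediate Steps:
$M{\left(F \right)} = -4 + F$ ($M{\left(F \right)} = F - 4 = -4 + F$)
$n{\left(r,s \right)} = \sqrt{-9 + s}$ ($n{\left(r,s \right)} = \sqrt{s - 9} = \sqrt{-9 + s}$)
$\frac{n{\left(129,-693 \right)} + Q{\left(465 \right)}}{190613 - 31106} = \frac{\sqrt{-9 - 693} + 287}{190613 - 31106} = \frac{\sqrt{-702} + 287}{159507} = \left(3 i \sqrt{78} + 287\right) \frac{1}{159507} = \left(287 + 3 i \sqrt{78}\right) \frac{1}{159507} = \frac{287}{159507} + \frac{i \sqrt{78}}{53169}$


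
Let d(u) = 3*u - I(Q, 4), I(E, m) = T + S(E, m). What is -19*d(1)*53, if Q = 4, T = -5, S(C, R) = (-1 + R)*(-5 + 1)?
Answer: -20140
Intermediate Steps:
S(C, R) = 4 - 4*R (S(C, R) = (-1 + R)*(-4) = 4 - 4*R)
I(E, m) = -1 - 4*m (I(E, m) = -5 + (4 - 4*m) = -1 - 4*m)
d(u) = 17 + 3*u (d(u) = 3*u - (-1 - 4*4) = 3*u - (-1 - 16) = 3*u - 1*(-17) = 3*u + 17 = 17 + 3*u)
-19*d(1)*53 = -19*(17 + 3*1)*53 = -19*(17 + 3)*53 = -19*20*53 = -380*53 = -20140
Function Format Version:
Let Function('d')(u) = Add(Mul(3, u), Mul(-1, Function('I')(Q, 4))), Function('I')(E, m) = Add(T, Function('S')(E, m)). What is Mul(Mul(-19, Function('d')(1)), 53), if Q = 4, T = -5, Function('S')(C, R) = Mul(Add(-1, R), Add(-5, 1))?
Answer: -20140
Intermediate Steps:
Function('S')(C, R) = Add(4, Mul(-4, R)) (Function('S')(C, R) = Mul(Add(-1, R), -4) = Add(4, Mul(-4, R)))
Function('I')(E, m) = Add(-1, Mul(-4, m)) (Function('I')(E, m) = Add(-5, Add(4, Mul(-4, m))) = Add(-1, Mul(-4, m)))
Function('d')(u) = Add(17, Mul(3, u)) (Function('d')(u) = Add(Mul(3, u), Mul(-1, Add(-1, Mul(-4, 4)))) = Add(Mul(3, u), Mul(-1, Add(-1, -16))) = Add(Mul(3, u), Mul(-1, -17)) = Add(Mul(3, u), 17) = Add(17, Mul(3, u)))
Mul(Mul(-19, Function('d')(1)), 53) = Mul(Mul(-19, Add(17, Mul(3, 1))), 53) = Mul(Mul(-19, Add(17, 3)), 53) = Mul(Mul(-19, 20), 53) = Mul(-380, 53) = -20140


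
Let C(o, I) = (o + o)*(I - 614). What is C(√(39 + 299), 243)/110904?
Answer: -4823*√2/55452 ≈ -0.12300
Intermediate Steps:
C(o, I) = 2*o*(-614 + I) (C(o, I) = (2*o)*(-614 + I) = 2*o*(-614 + I))
C(√(39 + 299), 243)/110904 = (2*√(39 + 299)*(-614 + 243))/110904 = (2*√338*(-371))*(1/110904) = (2*(13*√2)*(-371))*(1/110904) = -9646*√2*(1/110904) = -4823*√2/55452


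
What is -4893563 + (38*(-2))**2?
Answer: -4887787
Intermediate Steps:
-4893563 + (38*(-2))**2 = -4893563 + (-76)**2 = -4893563 + 5776 = -4887787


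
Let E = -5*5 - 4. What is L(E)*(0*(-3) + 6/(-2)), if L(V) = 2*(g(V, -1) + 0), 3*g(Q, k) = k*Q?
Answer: -58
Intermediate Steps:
g(Q, k) = Q*k/3 (g(Q, k) = (k*Q)/3 = (Q*k)/3 = Q*k/3)
E = -29 (E = -25 - 4 = -29)
L(V) = -2*V/3 (L(V) = 2*((⅓)*V*(-1) + 0) = 2*(-V/3 + 0) = 2*(-V/3) = -2*V/3)
L(E)*(0*(-3) + 6/(-2)) = (-⅔*(-29))*(0*(-3) + 6/(-2)) = 58*(0 + 6*(-½))/3 = 58*(0 - 3)/3 = (58/3)*(-3) = -58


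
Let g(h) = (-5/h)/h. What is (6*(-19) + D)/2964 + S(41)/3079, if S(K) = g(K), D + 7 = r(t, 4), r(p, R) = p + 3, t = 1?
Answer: -15527777/393360724 ≈ -0.039475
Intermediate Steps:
r(p, R) = 3 + p
g(h) = -5/h²
D = -3 (D = -7 + (3 + 1) = -7 + 4 = -3)
S(K) = -5/K²
(6*(-19) + D)/2964 + S(41)/3079 = (6*(-19) - 3)/2964 - 5/41²/3079 = (-114 - 3)*(1/2964) - 5*1/1681*(1/3079) = -117*1/2964 - 5/1681*1/3079 = -3/76 - 5/5175799 = -15527777/393360724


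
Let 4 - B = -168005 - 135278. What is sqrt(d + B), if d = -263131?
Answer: 2*sqrt(10039) ≈ 200.39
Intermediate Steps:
B = 303287 (B = 4 - (-168005 - 135278) = 4 - 1*(-303283) = 4 + 303283 = 303287)
sqrt(d + B) = sqrt(-263131 + 303287) = sqrt(40156) = 2*sqrt(10039)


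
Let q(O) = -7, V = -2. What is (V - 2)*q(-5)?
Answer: 28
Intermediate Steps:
(V - 2)*q(-5) = (-2 - 2)*(-7) = -4*(-7) = 28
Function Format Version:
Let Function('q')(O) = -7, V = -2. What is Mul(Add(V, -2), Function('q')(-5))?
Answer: 28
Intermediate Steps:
Mul(Add(V, -2), Function('q')(-5)) = Mul(Add(-2, -2), -7) = Mul(-4, -7) = 28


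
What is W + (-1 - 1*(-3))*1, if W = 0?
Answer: 2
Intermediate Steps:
W + (-1 - 1*(-3))*1 = 0 + (-1 - 1*(-3))*1 = 0 + (-1 + 3)*1 = 0 + 2*1 = 0 + 2 = 2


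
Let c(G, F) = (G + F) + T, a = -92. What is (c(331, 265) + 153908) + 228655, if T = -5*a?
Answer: 383619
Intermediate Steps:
T = 460 (T = -5*(-92) = 460)
c(G, F) = 460 + F + G (c(G, F) = (G + F) + 460 = (F + G) + 460 = 460 + F + G)
(c(331, 265) + 153908) + 228655 = ((460 + 265 + 331) + 153908) + 228655 = (1056 + 153908) + 228655 = 154964 + 228655 = 383619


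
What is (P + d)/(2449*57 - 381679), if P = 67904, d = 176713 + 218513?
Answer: -231565/121043 ≈ -1.9131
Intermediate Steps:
d = 395226
(P + d)/(2449*57 - 381679) = (67904 + 395226)/(2449*57 - 381679) = 463130/(139593 - 381679) = 463130/(-242086) = 463130*(-1/242086) = -231565/121043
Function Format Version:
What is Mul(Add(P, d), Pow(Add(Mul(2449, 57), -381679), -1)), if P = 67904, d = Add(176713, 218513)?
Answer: Rational(-231565, 121043) ≈ -1.9131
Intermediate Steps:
d = 395226
Mul(Add(P, d), Pow(Add(Mul(2449, 57), -381679), -1)) = Mul(Add(67904, 395226), Pow(Add(Mul(2449, 57), -381679), -1)) = Mul(463130, Pow(Add(139593, -381679), -1)) = Mul(463130, Pow(-242086, -1)) = Mul(463130, Rational(-1, 242086)) = Rational(-231565, 121043)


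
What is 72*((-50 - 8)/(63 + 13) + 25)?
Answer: 33156/19 ≈ 1745.1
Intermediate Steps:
72*((-50 - 8)/(63 + 13) + 25) = 72*(-58/76 + 25) = 72*(-58*1/76 + 25) = 72*(-29/38 + 25) = 72*(921/38) = 33156/19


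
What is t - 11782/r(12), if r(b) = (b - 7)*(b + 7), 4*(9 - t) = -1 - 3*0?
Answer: -43613/380 ≈ -114.77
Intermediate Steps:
t = 37/4 (t = 9 - (-1 - 3*0)/4 = 9 - (-1 + 0)/4 = 9 - 1/4*(-1) = 9 + 1/4 = 37/4 ≈ 9.2500)
r(b) = (-7 + b)*(7 + b)
t - 11782/r(12) = 37/4 - 11782/(-49 + 12**2) = 37/4 - 11782/(-49 + 144) = 37/4 - 11782/95 = -43613/380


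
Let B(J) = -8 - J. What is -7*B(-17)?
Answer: -63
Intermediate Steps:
-7*B(-17) = -7*(-8 - 1*(-17)) = -7*(-8 + 17) = -7*9 = -63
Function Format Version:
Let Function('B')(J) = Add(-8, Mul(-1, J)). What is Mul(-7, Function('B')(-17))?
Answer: -63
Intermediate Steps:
Mul(-7, Function('B')(-17)) = Mul(-7, Add(-8, Mul(-1, -17))) = Mul(-7, Add(-8, 17)) = Mul(-7, 9) = -63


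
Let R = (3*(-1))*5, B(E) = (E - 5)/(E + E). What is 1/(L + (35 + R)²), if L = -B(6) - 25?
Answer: 12/4499 ≈ 0.0026673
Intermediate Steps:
B(E) = (-5 + E)/(2*E) (B(E) = (-5 + E)/((2*E)) = (-5 + E)*(1/(2*E)) = (-5 + E)/(2*E))
R = -15 (R = -3*5 = -15)
L = -301/12 (L = -(-5 + 6)/(2*6) - 25 = -1/(2*6) - 25 = -1*1/12 - 25 = -1/12 - 25 = -301/12 ≈ -25.083)
1/(L + (35 + R)²) = 1/(-301/12 + (35 - 15)²) = 1/(-301/12 + 20²) = 1/(-301/12 + 400) = 1/(4499/12) = 12/4499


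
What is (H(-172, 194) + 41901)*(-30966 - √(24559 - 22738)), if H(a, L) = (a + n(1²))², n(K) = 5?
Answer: -2161117140 - 69790*√1821 ≈ -2.1641e+9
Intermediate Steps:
H(a, L) = (5 + a)² (H(a, L) = (a + 5)² = (5 + a)²)
(H(-172, 194) + 41901)*(-30966 - √(24559 - 22738)) = ((5 - 172)² + 41901)*(-30966 - √(24559 - 22738)) = ((-167)² + 41901)*(-30966 - √1821) = (27889 + 41901)*(-30966 - √1821) = 69790*(-30966 - √1821) = -2161117140 - 69790*√1821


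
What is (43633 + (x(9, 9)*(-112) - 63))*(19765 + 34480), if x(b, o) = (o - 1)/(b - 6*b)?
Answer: 21280812554/9 ≈ 2.3645e+9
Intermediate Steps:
x(b, o) = -(-1 + o)/(5*b) (x(b, o) = (-1 + o)/((-5*b)) = (-1 + o)*(-1/(5*b)) = -(-1 + o)/(5*b))
(43633 + (x(9, 9)*(-112) - 63))*(19765 + 34480) = (43633 + (((1/5)*(1 - 1*9)/9)*(-112) - 63))*(19765 + 34480) = (43633 + (((1/5)*(1/9)*(1 - 9))*(-112) - 63))*54245 = (43633 + (((1/5)*(1/9)*(-8))*(-112) - 63))*54245 = (43633 + (-8/45*(-112) - 63))*54245 = (43633 + (896/45 - 63))*54245 = (43633 - 1939/45)*54245 = (1961546/45)*54245 = 21280812554/9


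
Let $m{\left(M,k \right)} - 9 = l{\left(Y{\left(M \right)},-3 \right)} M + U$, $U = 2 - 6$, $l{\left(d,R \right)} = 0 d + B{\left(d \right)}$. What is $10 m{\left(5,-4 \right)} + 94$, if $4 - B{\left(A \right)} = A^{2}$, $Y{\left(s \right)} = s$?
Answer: $-906$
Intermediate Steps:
$B{\left(A \right)} = 4 - A^{2}$
$l{\left(d,R \right)} = 4 - d^{2}$ ($l{\left(d,R \right)} = 0 d - \left(-4 + d^{2}\right) = 0 - \left(-4 + d^{2}\right) = 4 - d^{2}$)
$U = -4$ ($U = 2 - 6 = -4$)
$m{\left(M,k \right)} = 5 + M \left(4 - M^{2}\right)$ ($m{\left(M,k \right)} = 9 + \left(\left(4 - M^{2}\right) M - 4\right) = 9 + \left(M \left(4 - M^{2}\right) - 4\right) = 9 + \left(-4 + M \left(4 - M^{2}\right)\right) = 5 + M \left(4 - M^{2}\right)$)
$10 m{\left(5,-4 \right)} + 94 = 10 \left(5 - 5 \left(-4 + 5^{2}\right)\right) + 94 = 10 \left(5 - 5 \left(-4 + 25\right)\right) + 94 = 10 \left(5 - 5 \cdot 21\right) + 94 = 10 \left(5 - 105\right) + 94 = 10 \left(-100\right) + 94 = -1000 + 94 = -906$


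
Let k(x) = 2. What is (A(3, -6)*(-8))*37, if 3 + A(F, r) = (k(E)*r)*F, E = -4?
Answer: 11544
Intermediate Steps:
A(F, r) = -3 + 2*F*r (A(F, r) = -3 + (2*r)*F = -3 + 2*F*r)
(A(3, -6)*(-8))*37 = ((-3 + 2*3*(-6))*(-8))*37 = ((-3 - 36)*(-8))*37 = -39*(-8)*37 = 312*37 = 11544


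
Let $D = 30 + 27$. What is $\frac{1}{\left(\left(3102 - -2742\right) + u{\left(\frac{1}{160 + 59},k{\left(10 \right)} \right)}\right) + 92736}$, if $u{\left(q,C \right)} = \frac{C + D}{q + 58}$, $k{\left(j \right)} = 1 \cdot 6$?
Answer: $\frac{12703}{1252275537} \approx 1.0144 \cdot 10^{-5}$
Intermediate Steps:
$D = 57$
$k{\left(j \right)} = 6$
$u{\left(q,C \right)} = \frac{57 + C}{58 + q}$ ($u{\left(q,C \right)} = \frac{C + 57}{q + 58} = \frac{57 + C}{58 + q}$)
$\frac{1}{\left(\left(3102 - -2742\right) + u{\left(\frac{1}{160 + 59},k{\left(10 \right)} \right)}\right) + 92736} = \frac{1}{\left(\left(3102 - -2742\right) + \frac{57 + 6}{58 + \frac{1}{160 + 59}}\right) + 92736} = \frac{1}{\left(\left(3102 + 2742\right) + \frac{1}{58 + \frac{1}{219}} \cdot 63\right) + 92736} = \frac{1}{\left(5844 + \frac{1}{58 + \frac{1}{219}} \cdot 63\right) + 92736} = \frac{1}{\left(5844 + \frac{1}{\frac{12703}{219}} \cdot 63\right) + 92736} = \frac{1}{\left(5844 + \frac{219}{12703} \cdot 63\right) + 92736} = \frac{1}{\left(5844 + \frac{13797}{12703}\right) + 92736} = \frac{1}{\frac{74250129}{12703} + 92736} = \frac{1}{\frac{1252275537}{12703}} = \frac{12703}{1252275537}$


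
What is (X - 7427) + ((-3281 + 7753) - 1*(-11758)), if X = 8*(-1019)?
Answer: 651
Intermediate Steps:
X = -8152
(X - 7427) + ((-3281 + 7753) - 1*(-11758)) = (-8152 - 7427) + ((-3281 + 7753) - 1*(-11758)) = -15579 + (4472 + 11758) = -15579 + 16230 = 651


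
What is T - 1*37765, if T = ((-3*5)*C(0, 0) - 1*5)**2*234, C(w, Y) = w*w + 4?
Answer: 950885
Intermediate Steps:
C(w, Y) = 4 + w**2 (C(w, Y) = w**2 + 4 = 4 + w**2)
T = 988650 (T = ((-3*5)*(4 + 0**2) - 1*5)**2*234 = (-15*(4 + 0) - 5)**2*234 = (-15*4 - 5)**2*234 = (-60 - 5)**2*234 = (-65)**2*234 = 4225*234 = 988650)
T - 1*37765 = 988650 - 1*37765 = 988650 - 37765 = 950885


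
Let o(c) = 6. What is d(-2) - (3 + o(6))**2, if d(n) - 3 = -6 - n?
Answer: -82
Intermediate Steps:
d(n) = -3 - n (d(n) = 3 + (-6 - n) = -3 - n)
d(-2) - (3 + o(6))**2 = (-3 - 1*(-2)) - (3 + 6)**2 = (-3 + 2) - 1*9**2 = -1 - 1*81 = -1 - 81 = -82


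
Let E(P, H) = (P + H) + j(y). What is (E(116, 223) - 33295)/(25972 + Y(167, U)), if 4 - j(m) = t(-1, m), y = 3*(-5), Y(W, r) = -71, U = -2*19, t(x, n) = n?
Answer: -32937/25901 ≈ -1.2717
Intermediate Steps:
U = -38
y = -15
j(m) = 4 - m
E(P, H) = 19 + H + P (E(P, H) = (P + H) + (4 - 1*(-15)) = (H + P) + (4 + 15) = (H + P) + 19 = 19 + H + P)
(E(116, 223) - 33295)/(25972 + Y(167, U)) = ((19 + 223 + 116) - 33295)/(25972 - 71) = (358 - 33295)/25901 = -32937*1/25901 = -32937/25901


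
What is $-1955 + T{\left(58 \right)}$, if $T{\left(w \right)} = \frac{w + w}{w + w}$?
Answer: $-1954$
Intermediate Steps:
$T{\left(w \right)} = 1$ ($T{\left(w \right)} = \frac{2 w}{2 w} = 2 w \frac{1}{2 w} = 1$)
$-1955 + T{\left(58 \right)} = -1955 + 1 = -1954$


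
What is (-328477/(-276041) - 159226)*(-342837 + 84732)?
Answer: 11344379574019845/276041 ≈ 4.1097e+10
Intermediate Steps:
(-328477/(-276041) - 159226)*(-342837 + 84732) = (-328477*(-1/276041) - 159226)*(-258105) = (328477/276041 - 159226)*(-258105) = -43952575789/276041*(-258105) = 11344379574019845/276041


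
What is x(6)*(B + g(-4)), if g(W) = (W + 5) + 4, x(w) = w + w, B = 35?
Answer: 480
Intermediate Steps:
x(w) = 2*w
g(W) = 9 + W (g(W) = (5 + W) + 4 = 9 + W)
x(6)*(B + g(-4)) = (2*6)*(35 + (9 - 4)) = 12*(35 + 5) = 12*40 = 480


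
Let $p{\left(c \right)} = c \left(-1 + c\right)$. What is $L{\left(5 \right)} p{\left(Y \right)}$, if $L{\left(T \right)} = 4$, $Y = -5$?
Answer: $120$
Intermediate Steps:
$L{\left(5 \right)} p{\left(Y \right)} = 4 \left(- 5 \left(-1 - 5\right)\right) = 4 \left(\left(-5\right) \left(-6\right)\right) = 4 \cdot 30 = 120$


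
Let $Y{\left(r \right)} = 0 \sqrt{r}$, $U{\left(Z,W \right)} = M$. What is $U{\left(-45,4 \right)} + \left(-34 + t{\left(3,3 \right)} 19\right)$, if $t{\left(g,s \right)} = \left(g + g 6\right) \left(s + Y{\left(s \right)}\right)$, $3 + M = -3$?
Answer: $1157$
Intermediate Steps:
$M = -6$ ($M = -3 - 3 = -6$)
$U{\left(Z,W \right)} = -6$
$Y{\left(r \right)} = 0$
$t{\left(g,s \right)} = 7 g s$ ($t{\left(g,s \right)} = \left(g + g 6\right) \left(s + 0\right) = \left(g + 6 g\right) s = 7 g s$)
$U{\left(-45,4 \right)} + \left(-34 + t{\left(3,3 \right)} 19\right) = -6 - \left(34 - 7 \cdot 3 \cdot 3 \cdot 19\right) = -6 + \left(-34 + 63 \cdot 19\right) = -6 + \left(-34 + 1197\right) = -6 + 1163 = 1157$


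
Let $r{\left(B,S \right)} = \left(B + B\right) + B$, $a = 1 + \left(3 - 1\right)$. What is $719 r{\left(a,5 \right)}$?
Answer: $6471$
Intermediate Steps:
$a = 3$ ($a = 1 + \left(3 - 1\right) = 1 + 2 = 3$)
$r{\left(B,S \right)} = 3 B$ ($r{\left(B,S \right)} = 2 B + B = 3 B$)
$719 r{\left(a,5 \right)} = 719 \cdot 3 \cdot 3 = 719 \cdot 9 = 6471$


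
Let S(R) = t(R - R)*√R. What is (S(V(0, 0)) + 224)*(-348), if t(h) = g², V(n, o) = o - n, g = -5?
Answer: -77952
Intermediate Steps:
t(h) = 25 (t(h) = (-5)² = 25)
S(R) = 25*√R
(S(V(0, 0)) + 224)*(-348) = (25*√(0 - 1*0) + 224)*(-348) = (25*√(0 + 0) + 224)*(-348) = (25*√0 + 224)*(-348) = (25*0 + 224)*(-348) = (0 + 224)*(-348) = 224*(-348) = -77952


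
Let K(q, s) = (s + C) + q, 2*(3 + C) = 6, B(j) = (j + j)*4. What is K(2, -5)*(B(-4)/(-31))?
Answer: -96/31 ≈ -3.0968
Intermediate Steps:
B(j) = 8*j (B(j) = (2*j)*4 = 8*j)
C = 0 (C = -3 + (½)*6 = -3 + 3 = 0)
K(q, s) = q + s (K(q, s) = (s + 0) + q = s + q = q + s)
K(2, -5)*(B(-4)/(-31)) = (2 - 5)*((8*(-4))/(-31)) = -(-96)*(-1)/31 = -3*32/31 = -96/31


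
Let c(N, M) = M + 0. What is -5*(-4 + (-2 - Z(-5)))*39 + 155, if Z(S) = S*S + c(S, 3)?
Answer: 6785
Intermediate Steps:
c(N, M) = M
Z(S) = 3 + S² (Z(S) = S*S + 3 = S² + 3 = 3 + S²)
-5*(-4 + (-2 - Z(-5)))*39 + 155 = -5*(-4 + (-2 - (3 + (-5)²)))*39 + 155 = -5*(-4 + (-2 - (3 + 25)))*39 + 155 = -5*(-4 + (-2 - 1*28))*39 + 155 = -5*(-4 + (-2 - 28))*39 + 155 = -5*(-4 - 30)*39 + 155 = -5*(-34)*39 + 155 = 170*39 + 155 = 6630 + 155 = 6785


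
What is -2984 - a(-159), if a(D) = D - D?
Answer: -2984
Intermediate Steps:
a(D) = 0
-2984 - a(-159) = -2984 - 1*0 = -2984 + 0 = -2984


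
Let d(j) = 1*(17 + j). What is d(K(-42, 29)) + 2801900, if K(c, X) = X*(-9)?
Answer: 2801656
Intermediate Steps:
K(c, X) = -9*X
d(j) = 17 + j
d(K(-42, 29)) + 2801900 = (17 - 9*29) + 2801900 = (17 - 261) + 2801900 = -244 + 2801900 = 2801656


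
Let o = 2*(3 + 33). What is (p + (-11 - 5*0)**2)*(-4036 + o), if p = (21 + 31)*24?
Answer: -5426716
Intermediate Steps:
o = 72 (o = 2*36 = 72)
p = 1248 (p = 52*24 = 1248)
(p + (-11 - 5*0)**2)*(-4036 + o) = (1248 + (-11 - 5*0)**2)*(-4036 + 72) = (1248 + (-11 + 0)**2)*(-3964) = (1248 + (-11)**2)*(-3964) = (1248 + 121)*(-3964) = 1369*(-3964) = -5426716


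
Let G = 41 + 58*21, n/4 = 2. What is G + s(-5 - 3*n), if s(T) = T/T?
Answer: 1260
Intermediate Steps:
n = 8 (n = 4*2 = 8)
s(T) = 1
G = 1259 (G = 41 + 1218 = 1259)
G + s(-5 - 3*n) = 1259 + 1 = 1260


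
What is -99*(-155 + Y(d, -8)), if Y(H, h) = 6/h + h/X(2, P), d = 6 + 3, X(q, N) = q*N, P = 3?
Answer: 62205/4 ≈ 15551.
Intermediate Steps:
X(q, N) = N*q
d = 9
Y(H, h) = 6/h + h/6 (Y(H, h) = 6/h + h/((3*2)) = 6/h + h/6)
-99*(-155 + Y(d, -8)) = -99*(-155 + (6/(-8) + (1/6)*(-8))) = -99*(-155 + (6*(-1/8) - 4/3)) = -99*(-155 + (-3/4 - 4/3)) = -99*(-155 - 25/12) = -99*(-1885/12) = 62205/4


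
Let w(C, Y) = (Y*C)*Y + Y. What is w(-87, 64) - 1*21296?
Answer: -377584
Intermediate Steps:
w(C, Y) = Y + C*Y**2 (w(C, Y) = (C*Y)*Y + Y = C*Y**2 + Y = Y + C*Y**2)
w(-87, 64) - 1*21296 = 64*(1 - 87*64) - 1*21296 = 64*(1 - 5568) - 21296 = 64*(-5567) - 21296 = -356288 - 21296 = -377584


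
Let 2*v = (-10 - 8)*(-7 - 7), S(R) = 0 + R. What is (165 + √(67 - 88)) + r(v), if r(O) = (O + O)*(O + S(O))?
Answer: 63669 + I*√21 ≈ 63669.0 + 4.5826*I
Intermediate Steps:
S(R) = R
v = 126 (v = ((-10 - 8)*(-7 - 7))/2 = (-18*(-14))/2 = (½)*252 = 126)
r(O) = 4*O² (r(O) = (O + O)*(O + O) = (2*O)*(2*O) = 4*O²)
(165 + √(67 - 88)) + r(v) = (165 + √(67 - 88)) + 4*126² = (165 + √(-21)) + 4*15876 = (165 + I*√21) + 63504 = 63669 + I*√21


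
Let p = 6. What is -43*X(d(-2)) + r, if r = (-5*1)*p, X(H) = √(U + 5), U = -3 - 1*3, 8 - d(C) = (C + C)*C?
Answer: -30 - 43*I ≈ -30.0 - 43.0*I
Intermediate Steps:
d(C) = 8 - 2*C² (d(C) = 8 - (C + C)*C = 8 - 2*C*C = 8 - 2*C²)
U = -6 (U = -3 - 3 = -6)
X(H) = I (X(H) = √(-6 + 5) = √(-1) = I)
r = -30 (r = -5*1*6 = -5*6 = -30)
-43*X(d(-2)) + r = -43*I - 30 = -30 - 43*I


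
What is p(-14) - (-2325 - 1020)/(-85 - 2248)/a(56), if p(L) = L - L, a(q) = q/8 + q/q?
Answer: -3345/18664 ≈ -0.17922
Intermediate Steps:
a(q) = 1 + q/8 (a(q) = q*(1/8) + 1 = q/8 + 1 = 1 + q/8)
p(L) = 0
p(-14) - (-2325 - 1020)/(-85 - 2248)/a(56) = 0 - (-2325 - 1020)/(-85 - 2248)/(1 + (1/8)*56) = 0 - (-3345/(-2333))/(1 + 7) = 0 - (-3345*(-1/2333))/8 = 0 - 3345/(2333*8) = 0 - 1*3345/18664 = 0 - 3345/18664 = -3345/18664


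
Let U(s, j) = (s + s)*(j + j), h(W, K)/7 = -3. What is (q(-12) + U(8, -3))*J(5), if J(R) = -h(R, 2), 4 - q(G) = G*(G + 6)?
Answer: -3444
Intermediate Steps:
h(W, K) = -21 (h(W, K) = 7*(-3) = -21)
U(s, j) = 4*j*s (U(s, j) = (2*s)*(2*j) = 4*j*s)
q(G) = 4 - G*(6 + G) (q(G) = 4 - G*(G + 6) = 4 - G*(6 + G))
J(R) = 21 (J(R) = -1*(-21) = 21)
(q(-12) + U(8, -3))*J(5) = ((4 - 1*(-12)² - 6*(-12)) + 4*(-3)*8)*21 = ((4 - 1*144 + 72) - 96)*21 = ((4 - 144 + 72) - 96)*21 = (-68 - 96)*21 = -164*21 = -3444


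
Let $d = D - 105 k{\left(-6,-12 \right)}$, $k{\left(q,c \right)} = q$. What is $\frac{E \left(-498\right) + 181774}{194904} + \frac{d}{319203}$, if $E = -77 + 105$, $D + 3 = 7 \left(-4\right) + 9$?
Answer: $\frac{2982796729}{3456330084} \approx 0.863$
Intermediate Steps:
$D = -22$ ($D = -3 + \left(7 \left(-4\right) + 9\right) = -3 + \left(-28 + 9\right) = -3 - 19 = -22$)
$E = 28$
$d = 608$ ($d = -22 - -630 = -22 + 630 = 608$)
$\frac{E \left(-498\right) + 181774}{194904} + \frac{d}{319203} = \frac{28 \left(-498\right) + 181774}{194904} + \frac{608}{319203} = \left(-13944 + 181774\right) \frac{1}{194904} + 608 \cdot \frac{1}{319203} = 167830 \cdot \frac{1}{194904} + \frac{608}{319203} = \frac{83915}{97452} + \frac{608}{319203} = \frac{2982796729}{3456330084}$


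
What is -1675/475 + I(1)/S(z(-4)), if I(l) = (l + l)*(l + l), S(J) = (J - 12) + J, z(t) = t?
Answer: -354/95 ≈ -3.7263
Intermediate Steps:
S(J) = -12 + 2*J (S(J) = (-12 + J) + J = -12 + 2*J)
I(l) = 4*l² (I(l) = (2*l)*(2*l) = 4*l²)
-1675/475 + I(1)/S(z(-4)) = -1675/475 + (4*1²)/(-12 + 2*(-4)) = -1675*1/475 + (4*1)/(-12 - 8) = -67/19 + 4/(-20) = -67/19 + 4*(-1/20) = -67/19 - ⅕ = -354/95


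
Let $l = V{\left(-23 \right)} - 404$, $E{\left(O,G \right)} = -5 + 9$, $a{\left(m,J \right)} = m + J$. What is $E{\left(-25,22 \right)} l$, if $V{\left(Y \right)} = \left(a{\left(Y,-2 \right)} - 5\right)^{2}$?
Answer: $1984$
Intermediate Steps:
$a{\left(m,J \right)} = J + m$
$E{\left(O,G \right)} = 4$
$V{\left(Y \right)} = \left(-7 + Y\right)^{2}$ ($V{\left(Y \right)} = \left(\left(-2 + Y\right) - 5\right)^{2} = \left(-7 + Y\right)^{2}$)
$l = 496$ ($l = \left(-7 - 23\right)^{2} - 404 = \left(-30\right)^{2} - 404 = 900 - 404 = 496$)
$E{\left(-25,22 \right)} l = 4 \cdot 496 = 1984$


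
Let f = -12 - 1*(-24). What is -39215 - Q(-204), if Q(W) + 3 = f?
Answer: -39224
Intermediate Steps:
f = 12 (f = -12 + 24 = 12)
Q(W) = 9 (Q(W) = -3 + 12 = 9)
-39215 - Q(-204) = -39215 - 1*9 = -39215 - 9 = -39224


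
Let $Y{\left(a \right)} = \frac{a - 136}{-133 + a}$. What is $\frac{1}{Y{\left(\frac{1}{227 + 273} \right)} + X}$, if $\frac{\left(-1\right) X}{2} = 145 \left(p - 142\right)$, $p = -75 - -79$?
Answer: $\frac{66499}{2661357979} \approx 2.4987 \cdot 10^{-5}$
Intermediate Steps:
$Y{\left(a \right)} = \frac{-136 + a}{-133 + a}$
$p = 4$ ($p = -75 + 79 = 4$)
$X = 40020$ ($X = - 2 \cdot 145 \left(4 - 142\right) = - 2 \cdot 145 \left(-138\right) = \left(-2\right) \left(-20010\right) = 40020$)
$\frac{1}{Y{\left(\frac{1}{227 + 273} \right)} + X} = \frac{1}{\frac{-136 + \frac{1}{227 + 273}}{-133 + \frac{1}{227 + 273}} + 40020} = \frac{1}{\frac{-136 + \frac{1}{500}}{-133 + \frac{1}{500}} + 40020} = \frac{1}{\frac{1}{- \frac{66499}{500}} \left(- \frac{67999}{500}\right) + 40020} = \frac{1}{\left(- \frac{500}{66499}\right) \left(- \frac{67999}{500}\right) + 40020} = \frac{1}{\frac{67999}{66499} + 40020} = \frac{1}{\frac{2661357979}{66499}} = \frac{66499}{2661357979}$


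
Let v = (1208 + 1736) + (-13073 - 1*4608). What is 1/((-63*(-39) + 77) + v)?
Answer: -1/12203 ≈ -8.1947e-5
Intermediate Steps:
v = -14737 (v = 2944 + (-13073 - 4608) = 2944 - 17681 = -14737)
1/((-63*(-39) + 77) + v) = 1/((-63*(-39) + 77) - 14737) = 1/((2457 + 77) - 14737) = 1/(2534 - 14737) = 1/(-12203) = -1/12203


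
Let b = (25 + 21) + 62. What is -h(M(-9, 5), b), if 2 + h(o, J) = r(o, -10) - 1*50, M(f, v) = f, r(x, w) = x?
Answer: 61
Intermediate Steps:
b = 108 (b = 46 + 62 = 108)
h(o, J) = -52 + o (h(o, J) = -2 + (o - 1*50) = -2 + (o - 50) = -2 + (-50 + o) = -52 + o)
-h(M(-9, 5), b) = -(-52 - 9) = -1*(-61) = 61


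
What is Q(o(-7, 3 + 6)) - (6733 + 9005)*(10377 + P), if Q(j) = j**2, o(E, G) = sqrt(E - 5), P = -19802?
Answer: 148330638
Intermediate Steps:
o(E, G) = sqrt(-5 + E)
Q(o(-7, 3 + 6)) - (6733 + 9005)*(10377 + P) = (sqrt(-5 - 7))**2 - (6733 + 9005)*(10377 - 19802) = (sqrt(-12))**2 - 15738*(-9425) = (2*I*sqrt(3))**2 - 1*(-148330650) = -12 + 148330650 = 148330638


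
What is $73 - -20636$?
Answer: $20709$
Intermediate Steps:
$73 - -20636 = 73 + 20636 = 20709$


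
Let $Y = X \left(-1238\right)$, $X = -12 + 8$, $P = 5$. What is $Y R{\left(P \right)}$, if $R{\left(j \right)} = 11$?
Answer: $54472$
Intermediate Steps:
$X = -4$
$Y = 4952$ ($Y = \left(-4\right) \left(-1238\right) = 4952$)
$Y R{\left(P \right)} = 4952 \cdot 11 = 54472$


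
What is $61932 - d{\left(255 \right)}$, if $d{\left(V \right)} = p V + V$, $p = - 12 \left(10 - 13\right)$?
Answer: $52497$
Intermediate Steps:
$p = 36$ ($p = \left(-12\right) \left(-3\right) = 36$)
$d{\left(V \right)} = 37 V$ ($d{\left(V \right)} = 36 V + V = 37 V$)
$61932 - d{\left(255 \right)} = 61932 - 37 \cdot 255 = 61932 - 9435 = 52497$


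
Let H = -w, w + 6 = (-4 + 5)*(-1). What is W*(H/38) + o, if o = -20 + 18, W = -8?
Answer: -66/19 ≈ -3.4737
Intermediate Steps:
w = -7 (w = -6 + (-4 + 5)*(-1) = -6 + 1*(-1) = -6 - 1 = -7)
H = 7 (H = -1*(-7) = 7)
o = -2
W*(H/38) + o = -56/38 - 2 = -8*7/38 - 2 = -28/19 - 2 = -66/19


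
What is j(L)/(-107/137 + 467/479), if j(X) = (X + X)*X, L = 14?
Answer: 1837444/909 ≈ 2021.4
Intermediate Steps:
j(X) = 2*X**2 (j(X) = (2*X)*X = 2*X**2)
j(L)/(-107/137 + 467/479) = (2*14**2)/(-107/137 + 467/479) = (2*196)/(-107*1/137 + 467*(1/479)) = 392/(-107/137 + 467/479) = 392/(12726/65623) = 392*(65623/12726) = 1837444/909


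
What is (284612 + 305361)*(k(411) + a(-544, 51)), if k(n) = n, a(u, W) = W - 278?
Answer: 108555032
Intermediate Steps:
a(u, W) = -278 + W
(284612 + 305361)*(k(411) + a(-544, 51)) = (284612 + 305361)*(411 + (-278 + 51)) = 589973*(411 - 227) = 589973*184 = 108555032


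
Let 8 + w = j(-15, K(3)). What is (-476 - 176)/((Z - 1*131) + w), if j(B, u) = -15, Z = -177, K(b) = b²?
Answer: 652/331 ≈ 1.9698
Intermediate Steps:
w = -23 (w = -8 - 15 = -23)
(-476 - 176)/((Z - 1*131) + w) = (-476 - 176)/((-177 - 1*131) - 23) = -652/((-177 - 131) - 23) = -652/(-308 - 23) = -652/(-331) = -652*(-1/331) = 652/331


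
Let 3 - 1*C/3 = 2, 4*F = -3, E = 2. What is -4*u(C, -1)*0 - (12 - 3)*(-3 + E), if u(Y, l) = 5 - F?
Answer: 9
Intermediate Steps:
F = -¾ (F = (¼)*(-3) = -¾ ≈ -0.75000)
C = 3 (C = 9 - 3*2 = 9 - 6 = 3)
u(Y, l) = 23/4 (u(Y, l) = 5 - 1*(-¾) = 5 + ¾ = 23/4)
-4*u(C, -1)*0 - (12 - 3)*(-3 + E) = -4*23/4*0 - (12 - 3)*(-3 + 2) = -23*0 - 9*(-1) = 0 - 1*(-9) = 0 + 9 = 9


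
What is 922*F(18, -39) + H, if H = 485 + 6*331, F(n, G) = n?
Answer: 19067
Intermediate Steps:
H = 2471 (H = 485 + 1986 = 2471)
922*F(18, -39) + H = 922*18 + 2471 = 16596 + 2471 = 19067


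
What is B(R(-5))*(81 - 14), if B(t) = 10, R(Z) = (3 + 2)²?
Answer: 670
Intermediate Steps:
R(Z) = 25 (R(Z) = 5² = 25)
B(R(-5))*(81 - 14) = 10*(81 - 14) = 10*67 = 670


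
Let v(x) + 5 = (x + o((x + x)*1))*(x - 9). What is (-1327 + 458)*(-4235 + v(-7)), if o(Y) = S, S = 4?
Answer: 3642848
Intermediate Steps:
o(Y) = 4
v(x) = -5 + (-9 + x)*(4 + x) (v(x) = -5 + (x + 4)*(x - 9) = -5 + (4 + x)*(-9 + x) = -5 + (-9 + x)*(4 + x))
(-1327 + 458)*(-4235 + v(-7)) = (-1327 + 458)*(-4235 + (-41 + (-7)**2 - 5*(-7))) = -869*(-4235 + (-41 + 49 + 35)) = -869*(-4235 + 43) = -869*(-4192) = 3642848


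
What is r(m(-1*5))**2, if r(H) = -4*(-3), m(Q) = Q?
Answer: 144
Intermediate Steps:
r(H) = 12
r(m(-1*5))**2 = 12**2 = 144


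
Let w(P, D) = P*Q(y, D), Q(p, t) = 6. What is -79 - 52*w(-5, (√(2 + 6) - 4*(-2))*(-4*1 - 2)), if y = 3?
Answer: 1481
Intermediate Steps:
w(P, D) = 6*P (w(P, D) = P*6 = 6*P)
-79 - 52*w(-5, (√(2 + 6) - 4*(-2))*(-4*1 - 2)) = -79 - 312*(-5) = -79 - 52*(-30) = -79 + 1560 = 1481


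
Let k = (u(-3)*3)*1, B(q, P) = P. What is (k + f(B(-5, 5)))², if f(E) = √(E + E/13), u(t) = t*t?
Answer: (351 + √910)²/169 ≈ 859.69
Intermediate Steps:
u(t) = t²
k = 27 (k = ((-3)²*3)*1 = (9*3)*1 = 27*1 = 27)
f(E) = √182*√E/13 (f(E) = √(E + E*(1/13)) = √(E + E/13) = √(14*E/13) = √182*√E/13)
(k + f(B(-5, 5)))² = (27 + √182*√5/13)² = (27 + √910/13)²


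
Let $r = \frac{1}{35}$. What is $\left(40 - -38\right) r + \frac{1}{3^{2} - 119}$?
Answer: $\frac{1709}{770} \approx 2.2195$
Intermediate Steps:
$r = \frac{1}{35} \approx 0.028571$
$\left(40 - -38\right) r + \frac{1}{3^{2} - 119} = \left(40 - -38\right) \frac{1}{35} + \frac{1}{3^{2} - 119} = \left(40 + 38\right) \frac{1}{35} + \frac{1}{9 - 119} = 78 \cdot \frac{1}{35} + \frac{1}{-110} = \frac{78}{35} - \frac{1}{110} = \frac{1709}{770}$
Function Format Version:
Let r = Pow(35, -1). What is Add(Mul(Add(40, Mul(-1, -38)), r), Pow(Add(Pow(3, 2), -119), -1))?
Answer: Rational(1709, 770) ≈ 2.2195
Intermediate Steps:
r = Rational(1, 35) ≈ 0.028571
Add(Mul(Add(40, Mul(-1, -38)), r), Pow(Add(Pow(3, 2), -119), -1)) = Add(Mul(Add(40, Mul(-1, -38)), Rational(1, 35)), Pow(Add(Pow(3, 2), -119), -1)) = Add(Mul(Add(40, 38), Rational(1, 35)), Pow(Add(9, -119), -1)) = Add(Mul(78, Rational(1, 35)), Pow(-110, -1)) = Add(Rational(78, 35), Rational(-1, 110)) = Rational(1709, 770)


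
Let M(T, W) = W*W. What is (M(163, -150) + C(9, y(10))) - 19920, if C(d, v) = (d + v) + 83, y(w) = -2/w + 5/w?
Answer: 26723/10 ≈ 2672.3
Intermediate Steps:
y(w) = 3/w
M(T, W) = W**2
C(d, v) = 83 + d + v
(M(163, -150) + C(9, y(10))) - 19920 = ((-150)**2 + (83 + 9 + 3/10)) - 19920 = (22500 + (83 + 9 + 3*(1/10))) - 19920 = (22500 + (83 + 9 + 3/10)) - 19920 = (22500 + 923/10) - 19920 = 225923/10 - 19920 = 26723/10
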